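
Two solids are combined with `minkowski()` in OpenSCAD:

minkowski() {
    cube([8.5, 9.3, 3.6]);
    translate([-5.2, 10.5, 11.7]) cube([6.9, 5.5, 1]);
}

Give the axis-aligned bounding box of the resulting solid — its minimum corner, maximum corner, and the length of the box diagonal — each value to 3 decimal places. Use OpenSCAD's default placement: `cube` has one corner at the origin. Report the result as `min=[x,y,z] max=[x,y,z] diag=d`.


A = translate([-5.2, 10.5, 11.7]) cube([6.9, 5.5, 1]) → bbox [-5.2,10.5,11.7] .. [1.7,16,12.7]
B = cube([8.5, 9.3, 3.6]) → bbox [0,0,0] .. [8.5,9.3,3.6]
lo = A.lo+B.lo = [-5.2+0, 10.5+0, 11.7+0] = [-5.200,10.500,11.700]
hi = A.hi+B.hi = [1.7+8.5, 16+9.3, 12.7+3.6] = [10.200,25.300,16.300]
diag = √(15.4²+14.8²+4.6²) = √477.36 = 21.849

min=[-5.200,10.500,11.700] max=[10.200,25.300,16.300] diag=21.849


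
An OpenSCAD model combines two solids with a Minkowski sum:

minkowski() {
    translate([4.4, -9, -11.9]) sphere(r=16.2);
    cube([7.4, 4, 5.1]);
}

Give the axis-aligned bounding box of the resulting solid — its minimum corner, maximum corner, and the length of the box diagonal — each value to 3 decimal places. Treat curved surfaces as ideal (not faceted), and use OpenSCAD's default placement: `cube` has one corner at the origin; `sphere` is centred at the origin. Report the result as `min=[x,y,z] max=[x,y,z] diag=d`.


min=[-11.800,-25.200,-28.100] max=[28.000,11.200,9.400] diag=65.691

A = translate([4.4, -9, -11.9]) sphere(r=16.2) → bbox [-11.8,-25.2,-28.1] .. [20.6,7.2,4.3]
B = cube([7.4, 4, 5.1]) → bbox [0,0,0] .. [7.4,4,5.1]
lo = A.lo+B.lo = [-11.8+0, -25.2+0, -28.1+0] = [-11.800,-25.200,-28.100]
hi = A.hi+B.hi = [20.6+7.4, 7.2+4, 4.3+5.1] = [28.000,11.200,9.400]
diag = √(39.8²+36.4²+37.5²) = √4315.25 = 65.691


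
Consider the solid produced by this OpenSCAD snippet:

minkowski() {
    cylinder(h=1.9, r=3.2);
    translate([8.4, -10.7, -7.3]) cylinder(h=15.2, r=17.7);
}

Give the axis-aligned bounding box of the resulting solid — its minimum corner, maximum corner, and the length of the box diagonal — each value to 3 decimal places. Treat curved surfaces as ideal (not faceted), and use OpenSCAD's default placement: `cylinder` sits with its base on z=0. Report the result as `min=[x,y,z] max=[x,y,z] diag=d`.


A = translate([8.4, -10.7, -7.3]) cylinder(h=15.2, r=17.7) → bbox [-9.3,-28.4,-7.3] .. [26.1,7,7.9]
B = cylinder(h=1.9, r=3.2) → bbox [-3.2,-3.2,0] .. [3.2,3.2,1.9]
lo = A.lo+B.lo = [-9.3-3.2, -28.4-3.2, -7.3+0] = [-12.500,-31.600,-7.300]
hi = A.hi+B.hi = [26.1+3.2, 7+3.2, 7.9+1.9] = [29.300,10.200,9.800]
diag = √(41.8²+41.8²+17.1²) = √3786.89 = 61.538

min=[-12.500,-31.600,-7.300] max=[29.300,10.200,9.800] diag=61.538


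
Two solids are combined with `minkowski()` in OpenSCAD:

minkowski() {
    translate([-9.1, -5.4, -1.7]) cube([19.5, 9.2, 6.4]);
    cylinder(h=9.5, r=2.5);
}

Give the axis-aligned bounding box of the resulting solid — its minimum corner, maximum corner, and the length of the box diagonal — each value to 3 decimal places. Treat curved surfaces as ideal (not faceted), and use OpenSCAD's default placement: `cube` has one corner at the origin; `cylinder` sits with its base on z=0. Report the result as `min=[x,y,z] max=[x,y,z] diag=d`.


min=[-11.600,-7.900,-1.700] max=[12.900,6.300,14.200] diag=32.476

A = translate([-9.1, -5.4, -1.7]) cube([19.5, 9.2, 6.4]) → bbox [-9.1,-5.4,-1.7] .. [10.4,3.8,4.7]
B = cylinder(h=9.5, r=2.5) → bbox [-2.5,-2.5,0] .. [2.5,2.5,9.5]
lo = A.lo+B.lo = [-9.1-2.5, -5.4-2.5, -1.7+0] = [-11.600,-7.900,-1.700]
hi = A.hi+B.hi = [10.4+2.5, 3.8+2.5, 4.7+9.5] = [12.900,6.300,14.200]
diag = √(24.5²+14.2²+15.9²) = √1054.7 = 32.476


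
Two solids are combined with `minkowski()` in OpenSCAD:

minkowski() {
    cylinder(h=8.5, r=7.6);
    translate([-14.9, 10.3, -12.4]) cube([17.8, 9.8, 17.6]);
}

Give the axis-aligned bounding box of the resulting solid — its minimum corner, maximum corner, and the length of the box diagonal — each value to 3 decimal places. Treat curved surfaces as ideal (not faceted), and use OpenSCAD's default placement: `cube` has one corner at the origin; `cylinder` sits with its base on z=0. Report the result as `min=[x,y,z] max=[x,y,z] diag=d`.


min=[-22.500,2.700,-12.400] max=[10.500,27.700,13.700] diag=48.941

A = translate([-14.9, 10.3, -12.4]) cube([17.8, 9.8, 17.6]) → bbox [-14.9,10.3,-12.4] .. [2.9,20.1,5.2]
B = cylinder(h=8.5, r=7.6) → bbox [-7.6,-7.6,0] .. [7.6,7.6,8.5]
lo = A.lo+B.lo = [-14.9-7.6, 10.3-7.6, -12.4+0] = [-22.500,2.700,-12.400]
hi = A.hi+B.hi = [2.9+7.6, 20.1+7.6, 5.2+8.5] = [10.500,27.700,13.700]
diag = √(33²+25²+26.1²) = √2395.21 = 48.941


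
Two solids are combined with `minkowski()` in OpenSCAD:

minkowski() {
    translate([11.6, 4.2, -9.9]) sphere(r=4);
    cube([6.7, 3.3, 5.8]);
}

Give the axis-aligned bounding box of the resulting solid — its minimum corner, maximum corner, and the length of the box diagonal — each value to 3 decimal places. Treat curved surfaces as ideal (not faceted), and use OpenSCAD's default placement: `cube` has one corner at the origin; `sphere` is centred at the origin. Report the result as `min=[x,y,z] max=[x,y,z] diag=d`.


A = translate([11.6, 4.2, -9.9]) sphere(r=4) → bbox [7.6,0.2,-13.9] .. [15.6,8.2,-5.9]
B = cube([6.7, 3.3, 5.8]) → bbox [0,0,0] .. [6.7,3.3,5.8]
lo = A.lo+B.lo = [7.6+0, 0.2+0, -13.9+0] = [7.600,0.200,-13.900]
hi = A.hi+B.hi = [15.6+6.7, 8.2+3.3, -5.9+5.8] = [22.300,11.500,-0.100]
diag = √(14.7²+11.3²+13.8²) = √534.22 = 23.113

min=[7.600,0.200,-13.900] max=[22.300,11.500,-0.100] diag=23.113


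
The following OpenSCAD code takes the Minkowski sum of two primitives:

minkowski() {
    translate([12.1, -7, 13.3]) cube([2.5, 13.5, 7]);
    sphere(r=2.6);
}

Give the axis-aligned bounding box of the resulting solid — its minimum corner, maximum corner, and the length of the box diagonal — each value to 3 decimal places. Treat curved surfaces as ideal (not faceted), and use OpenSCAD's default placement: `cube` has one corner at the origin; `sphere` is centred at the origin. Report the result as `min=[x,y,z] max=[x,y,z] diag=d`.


A = translate([12.1, -7, 13.3]) cube([2.5, 13.5, 7]) → bbox [12.1,-7,13.3] .. [14.6,6.5,20.3]
B = sphere(r=2.6) → bbox [-2.6,-2.6,-2.6] .. [2.6,2.6,2.6]
lo = A.lo+B.lo = [12.1-2.6, -7-2.6, 13.3-2.6] = [9.500,-9.600,10.700]
hi = A.hi+B.hi = [14.6+2.6, 6.5+2.6, 20.3+2.6] = [17.200,9.100,22.900]
diag = √(7.7²+18.7²+12.2²) = √557.82 = 23.618

min=[9.500,-9.600,10.700] max=[17.200,9.100,22.900] diag=23.618


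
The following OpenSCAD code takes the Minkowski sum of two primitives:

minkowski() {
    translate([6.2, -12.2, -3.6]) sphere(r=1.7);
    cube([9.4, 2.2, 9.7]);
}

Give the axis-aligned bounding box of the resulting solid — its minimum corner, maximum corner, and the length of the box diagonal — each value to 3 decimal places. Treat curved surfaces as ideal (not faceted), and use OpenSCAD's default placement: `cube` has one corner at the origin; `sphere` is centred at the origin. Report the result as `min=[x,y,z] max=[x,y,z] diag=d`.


A = translate([6.2, -12.2, -3.6]) sphere(r=1.7) → bbox [4.5,-13.9,-5.3] .. [7.9,-10.5,-1.9]
B = cube([9.4, 2.2, 9.7]) → bbox [0,0,0] .. [9.4,2.2,9.7]
lo = A.lo+B.lo = [4.5+0, -13.9+0, -5.3+0] = [4.500,-13.900,-5.300]
hi = A.hi+B.hi = [7.9+9.4, -10.5+2.2, -1.9+9.7] = [17.300,-8.300,7.800]
diag = √(12.8²+5.6²+13.1²) = √366.81 = 19.152

min=[4.500,-13.900,-5.300] max=[17.300,-8.300,7.800] diag=19.152


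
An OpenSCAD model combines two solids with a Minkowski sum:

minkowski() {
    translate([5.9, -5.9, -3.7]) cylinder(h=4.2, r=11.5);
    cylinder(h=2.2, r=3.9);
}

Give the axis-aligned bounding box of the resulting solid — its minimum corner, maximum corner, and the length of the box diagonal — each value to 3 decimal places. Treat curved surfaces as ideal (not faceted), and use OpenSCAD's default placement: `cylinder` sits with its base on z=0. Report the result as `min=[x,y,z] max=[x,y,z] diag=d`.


min=[-9.500,-21.300,-3.700] max=[21.300,9.500,2.700] diag=44.025

A = translate([5.9, -5.9, -3.7]) cylinder(h=4.2, r=11.5) → bbox [-5.6,-17.4,-3.7] .. [17.4,5.6,0.5]
B = cylinder(h=2.2, r=3.9) → bbox [-3.9,-3.9,0] .. [3.9,3.9,2.2]
lo = A.lo+B.lo = [-5.6-3.9, -17.4-3.9, -3.7+0] = [-9.500,-21.300,-3.700]
hi = A.hi+B.hi = [17.4+3.9, 5.6+3.9, 0.5+2.2] = [21.300,9.500,2.700]
diag = √(30.8²+30.8²+6.4²) = √1938.24 = 44.025


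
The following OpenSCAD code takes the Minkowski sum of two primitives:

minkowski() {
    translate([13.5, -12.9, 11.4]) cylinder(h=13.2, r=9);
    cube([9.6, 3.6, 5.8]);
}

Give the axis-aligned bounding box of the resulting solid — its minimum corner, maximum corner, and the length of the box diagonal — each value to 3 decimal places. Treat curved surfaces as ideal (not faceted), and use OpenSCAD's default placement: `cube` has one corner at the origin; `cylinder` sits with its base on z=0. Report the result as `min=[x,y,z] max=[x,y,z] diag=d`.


A = translate([13.5, -12.9, 11.4]) cylinder(h=13.2, r=9) → bbox [4.5,-21.9,11.4] .. [22.5,-3.9,24.6]
B = cube([9.6, 3.6, 5.8]) → bbox [0,0,0] .. [9.6,3.6,5.8]
lo = A.lo+B.lo = [4.5+0, -21.9+0, 11.4+0] = [4.500,-21.900,11.400]
hi = A.hi+B.hi = [22.5+9.6, -3.9+3.6, 24.6+5.8] = [32.100,-0.300,30.400]
diag = √(27.6²+21.6²+19²) = √1589.32 = 39.866

min=[4.500,-21.900,11.400] max=[32.100,-0.300,30.400] diag=39.866


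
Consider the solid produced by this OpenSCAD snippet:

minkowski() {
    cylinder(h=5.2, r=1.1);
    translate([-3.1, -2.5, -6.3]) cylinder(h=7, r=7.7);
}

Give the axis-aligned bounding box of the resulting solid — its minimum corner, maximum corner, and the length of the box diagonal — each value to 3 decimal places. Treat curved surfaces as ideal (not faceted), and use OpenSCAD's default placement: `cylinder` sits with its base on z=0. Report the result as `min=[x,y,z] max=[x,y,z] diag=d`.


min=[-11.900,-11.300,-6.300] max=[5.700,6.300,5.900] diag=27.719

A = translate([-3.1, -2.5, -6.3]) cylinder(h=7, r=7.7) → bbox [-10.8,-10.2,-6.3] .. [4.6,5.2,0.7]
B = cylinder(h=5.2, r=1.1) → bbox [-1.1,-1.1,0] .. [1.1,1.1,5.2]
lo = A.lo+B.lo = [-10.8-1.1, -10.2-1.1, -6.3+0] = [-11.900,-11.300,-6.300]
hi = A.hi+B.hi = [4.6+1.1, 5.2+1.1, 0.7+5.2] = [5.700,6.300,5.900]
diag = √(17.6²+17.6²+12.2²) = √768.36 = 27.719


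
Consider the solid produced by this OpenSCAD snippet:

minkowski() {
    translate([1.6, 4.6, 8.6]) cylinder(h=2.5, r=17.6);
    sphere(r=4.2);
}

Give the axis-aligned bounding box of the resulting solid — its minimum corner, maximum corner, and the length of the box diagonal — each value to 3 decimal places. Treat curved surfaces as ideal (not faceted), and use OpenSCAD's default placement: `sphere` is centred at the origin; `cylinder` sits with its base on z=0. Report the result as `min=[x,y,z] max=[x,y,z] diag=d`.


A = translate([1.6, 4.6, 8.6]) cylinder(h=2.5, r=17.6) → bbox [-16,-13,8.6] .. [19.2,22.2,11.1]
B = sphere(r=4.2) → bbox [-4.2,-4.2,-4.2] .. [4.2,4.2,4.2]
lo = A.lo+B.lo = [-16-4.2, -13-4.2, 8.6-4.2] = [-20.200,-17.200,4.400]
hi = A.hi+B.hi = [19.2+4.2, 22.2+4.2, 11.1+4.2] = [23.400,26.400,15.300]
diag = √(43.6²+43.6²+10.9²) = √3920.73 = 62.616

min=[-20.200,-17.200,4.400] max=[23.400,26.400,15.300] diag=62.616


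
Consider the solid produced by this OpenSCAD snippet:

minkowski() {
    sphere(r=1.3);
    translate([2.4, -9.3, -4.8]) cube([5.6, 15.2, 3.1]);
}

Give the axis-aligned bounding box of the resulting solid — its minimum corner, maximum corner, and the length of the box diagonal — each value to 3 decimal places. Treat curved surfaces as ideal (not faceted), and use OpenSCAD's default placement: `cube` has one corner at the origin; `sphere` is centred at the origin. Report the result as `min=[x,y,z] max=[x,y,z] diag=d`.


min=[1.100,-10.600,-6.100] max=[9.300,7.200,-0.400] diag=20.410

A = translate([2.4, -9.3, -4.8]) cube([5.6, 15.2, 3.1]) → bbox [2.4,-9.3,-4.8] .. [8,5.9,-1.7]
B = sphere(r=1.3) → bbox [-1.3,-1.3,-1.3] .. [1.3,1.3,1.3]
lo = A.lo+B.lo = [2.4-1.3, -9.3-1.3, -4.8-1.3] = [1.100,-10.600,-6.100]
hi = A.hi+B.hi = [8+1.3, 5.9+1.3, -1.7+1.3] = [9.300,7.200,-0.400]
diag = √(8.2²+17.8²+5.7²) = √416.57 = 20.410


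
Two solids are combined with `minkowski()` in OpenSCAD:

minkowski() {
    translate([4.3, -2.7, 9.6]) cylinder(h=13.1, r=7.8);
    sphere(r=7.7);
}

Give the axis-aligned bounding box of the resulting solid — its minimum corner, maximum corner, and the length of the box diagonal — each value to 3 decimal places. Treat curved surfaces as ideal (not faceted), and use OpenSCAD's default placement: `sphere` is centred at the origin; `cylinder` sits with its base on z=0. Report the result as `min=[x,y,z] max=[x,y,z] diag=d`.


A = translate([4.3, -2.7, 9.6]) cylinder(h=13.1, r=7.8) → bbox [-3.5,-10.5,9.6] .. [12.1,5.1,22.7]
B = sphere(r=7.7) → bbox [-7.7,-7.7,-7.7] .. [7.7,7.7,7.7]
lo = A.lo+B.lo = [-3.5-7.7, -10.5-7.7, 9.6-7.7] = [-11.200,-18.200,1.900]
hi = A.hi+B.hi = [12.1+7.7, 5.1+7.7, 22.7+7.7] = [19.800,12.800,30.400]
diag = √(31²+31²+28.5²) = √2734.25 = 52.290

min=[-11.200,-18.200,1.900] max=[19.800,12.800,30.400] diag=52.290


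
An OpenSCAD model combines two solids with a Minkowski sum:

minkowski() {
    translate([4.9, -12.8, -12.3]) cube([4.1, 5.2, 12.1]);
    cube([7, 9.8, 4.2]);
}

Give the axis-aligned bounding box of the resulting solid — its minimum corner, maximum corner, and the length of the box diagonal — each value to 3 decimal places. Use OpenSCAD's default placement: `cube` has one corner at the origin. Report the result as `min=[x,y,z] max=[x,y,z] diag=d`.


min=[4.900,-12.800,-12.300] max=[16.000,2.200,4.000] diag=24.777

A = translate([4.9, -12.8, -12.3]) cube([4.1, 5.2, 12.1]) → bbox [4.9,-12.8,-12.3] .. [9,-7.6,-0.2]
B = cube([7, 9.8, 4.2]) → bbox [0,0,0] .. [7,9.8,4.2]
lo = A.lo+B.lo = [4.9+0, -12.8+0, -12.3+0] = [4.900,-12.800,-12.300]
hi = A.hi+B.hi = [9+7, -7.6+9.8, -0.2+4.2] = [16.000,2.200,4.000]
diag = √(11.1²+15²+16.3²) = √613.9 = 24.777


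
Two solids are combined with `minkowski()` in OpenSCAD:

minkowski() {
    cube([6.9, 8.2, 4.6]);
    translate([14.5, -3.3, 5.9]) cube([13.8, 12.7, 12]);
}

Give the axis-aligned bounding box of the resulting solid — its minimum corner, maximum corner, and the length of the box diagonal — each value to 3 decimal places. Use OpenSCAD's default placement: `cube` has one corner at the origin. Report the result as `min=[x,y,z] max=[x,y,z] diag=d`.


min=[14.500,-3.300,5.900] max=[35.200,17.600,22.500] diag=33.777

A = translate([14.5, -3.3, 5.9]) cube([13.8, 12.7, 12]) → bbox [14.5,-3.3,5.9] .. [28.3,9.4,17.9]
B = cube([6.9, 8.2, 4.6]) → bbox [0,0,0] .. [6.9,8.2,4.6]
lo = A.lo+B.lo = [14.5+0, -3.3+0, 5.9+0] = [14.500,-3.300,5.900]
hi = A.hi+B.hi = [28.3+6.9, 9.4+8.2, 17.9+4.6] = [35.200,17.600,22.500]
diag = √(20.7²+20.9²+16.6²) = √1140.86 = 33.777


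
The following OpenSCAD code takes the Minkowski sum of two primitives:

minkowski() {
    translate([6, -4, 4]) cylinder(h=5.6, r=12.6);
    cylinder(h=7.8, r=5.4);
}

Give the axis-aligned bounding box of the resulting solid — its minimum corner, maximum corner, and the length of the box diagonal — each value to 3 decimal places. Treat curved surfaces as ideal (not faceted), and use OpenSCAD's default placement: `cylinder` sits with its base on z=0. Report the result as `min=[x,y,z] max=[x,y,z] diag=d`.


A = translate([6, -4, 4]) cylinder(h=5.6, r=12.6) → bbox [-6.6,-16.6,4] .. [18.6,8.6,9.6]
B = cylinder(h=7.8, r=5.4) → bbox [-5.4,-5.4,0] .. [5.4,5.4,7.8]
lo = A.lo+B.lo = [-6.6-5.4, -16.6-5.4, 4+0] = [-12.000,-22.000,4.000]
hi = A.hi+B.hi = [18.6+5.4, 8.6+5.4, 9.6+7.8] = [24.000,14.000,17.400]
diag = √(36²+36²+13.4²) = √2771.56 = 52.646

min=[-12.000,-22.000,4.000] max=[24.000,14.000,17.400] diag=52.646


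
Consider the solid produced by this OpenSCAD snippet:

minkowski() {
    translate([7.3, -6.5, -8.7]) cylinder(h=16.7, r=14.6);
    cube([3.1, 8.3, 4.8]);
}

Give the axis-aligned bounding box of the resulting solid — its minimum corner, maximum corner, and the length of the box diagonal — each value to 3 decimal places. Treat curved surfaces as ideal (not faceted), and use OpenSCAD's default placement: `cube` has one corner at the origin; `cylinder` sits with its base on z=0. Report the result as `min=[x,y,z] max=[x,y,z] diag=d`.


A = translate([7.3, -6.5, -8.7]) cylinder(h=16.7, r=14.6) → bbox [-7.3,-21.1,-8.7] .. [21.9,8.1,8]
B = cube([3.1, 8.3, 4.8]) → bbox [0,0,0] .. [3.1,8.3,4.8]
lo = A.lo+B.lo = [-7.3+0, -21.1+0, -8.7+0] = [-7.300,-21.100,-8.700]
hi = A.hi+B.hi = [21.9+3.1, 8.1+8.3, 8+4.8] = [25.000,16.400,12.800]
diag = √(32.3²+37.5²+21.5²) = √2911.79 = 53.961

min=[-7.300,-21.100,-8.700] max=[25.000,16.400,12.800] diag=53.961


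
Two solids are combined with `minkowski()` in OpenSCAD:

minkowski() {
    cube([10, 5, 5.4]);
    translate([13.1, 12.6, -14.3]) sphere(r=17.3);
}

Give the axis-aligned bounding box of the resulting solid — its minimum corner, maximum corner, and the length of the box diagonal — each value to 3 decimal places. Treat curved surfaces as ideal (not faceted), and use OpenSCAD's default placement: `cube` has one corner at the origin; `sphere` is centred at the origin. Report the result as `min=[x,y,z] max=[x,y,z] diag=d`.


A = translate([13.1, 12.6, -14.3]) sphere(r=17.3) → bbox [-4.2,-4.7,-31.6] .. [30.4,29.9,3]
B = cube([10, 5, 5.4]) → bbox [0,0,0] .. [10,5,5.4]
lo = A.lo+B.lo = [-4.2+0, -4.7+0, -31.6+0] = [-4.200,-4.700,-31.600]
hi = A.hi+B.hi = [30.4+10, 29.9+5, 3+5.4] = [40.400,34.900,8.400]
diag = √(44.6²+39.6²+40²) = √5157.32 = 71.814

min=[-4.200,-4.700,-31.600] max=[40.400,34.900,8.400] diag=71.814


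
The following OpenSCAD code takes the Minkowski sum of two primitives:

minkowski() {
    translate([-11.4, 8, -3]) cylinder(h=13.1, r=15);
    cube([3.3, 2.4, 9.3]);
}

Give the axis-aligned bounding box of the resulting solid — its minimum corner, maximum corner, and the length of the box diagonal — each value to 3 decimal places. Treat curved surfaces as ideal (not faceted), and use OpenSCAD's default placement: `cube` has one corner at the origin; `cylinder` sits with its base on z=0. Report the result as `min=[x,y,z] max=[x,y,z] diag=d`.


A = translate([-11.4, 8, -3]) cylinder(h=13.1, r=15) → bbox [-26.4,-7,-3] .. [3.6,23,10.1]
B = cube([3.3, 2.4, 9.3]) → bbox [0,0,0] .. [3.3,2.4,9.3]
lo = A.lo+B.lo = [-26.4+0, -7+0, -3+0] = [-26.400,-7.000,-3.000]
hi = A.hi+B.hi = [3.6+3.3, 23+2.4, 10.1+9.3] = [6.900,25.400,19.400]
diag = √(33.3²+32.4²+22.4²) = √2660.41 = 51.579

min=[-26.400,-7.000,-3.000] max=[6.900,25.400,19.400] diag=51.579


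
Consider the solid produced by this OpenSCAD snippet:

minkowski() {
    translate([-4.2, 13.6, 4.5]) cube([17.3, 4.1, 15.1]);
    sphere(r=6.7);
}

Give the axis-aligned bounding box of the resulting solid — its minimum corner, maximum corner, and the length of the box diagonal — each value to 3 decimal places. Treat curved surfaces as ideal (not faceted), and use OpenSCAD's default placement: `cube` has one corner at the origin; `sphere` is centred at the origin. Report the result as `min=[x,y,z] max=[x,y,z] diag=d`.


A = translate([-4.2, 13.6, 4.5]) cube([17.3, 4.1, 15.1]) → bbox [-4.2,13.6,4.5] .. [13.1,17.7,19.6]
B = sphere(r=6.7) → bbox [-6.7,-6.7,-6.7] .. [6.7,6.7,6.7]
lo = A.lo+B.lo = [-4.2-6.7, 13.6-6.7, 4.5-6.7] = [-10.900,6.900,-2.200]
hi = A.hi+B.hi = [13.1+6.7, 17.7+6.7, 19.6+6.7] = [19.800,24.400,26.300]
diag = √(30.7²+17.5²+28.5²) = √2060.99 = 45.398

min=[-10.900,6.900,-2.200] max=[19.800,24.400,26.300] diag=45.398


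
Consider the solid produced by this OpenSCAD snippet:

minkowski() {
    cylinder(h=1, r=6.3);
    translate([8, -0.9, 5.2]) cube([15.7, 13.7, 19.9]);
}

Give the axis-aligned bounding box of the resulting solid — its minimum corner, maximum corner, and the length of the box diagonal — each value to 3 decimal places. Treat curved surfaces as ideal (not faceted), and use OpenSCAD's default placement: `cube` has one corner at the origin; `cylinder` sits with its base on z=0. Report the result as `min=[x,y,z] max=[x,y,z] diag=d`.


min=[1.700,-7.200,5.200] max=[30.000,19.100,26.100] diag=43.925

A = translate([8, -0.9, 5.2]) cube([15.7, 13.7, 19.9]) → bbox [8,-0.9,5.2] .. [23.7,12.8,25.1]
B = cylinder(h=1, r=6.3) → bbox [-6.3,-6.3,0] .. [6.3,6.3,1]
lo = A.lo+B.lo = [8-6.3, -0.9-6.3, 5.2+0] = [1.700,-7.200,5.200]
hi = A.hi+B.hi = [23.7+6.3, 12.8+6.3, 25.1+1] = [30.000,19.100,26.100]
diag = √(28.3²+26.3²+20.9²) = √1929.39 = 43.925


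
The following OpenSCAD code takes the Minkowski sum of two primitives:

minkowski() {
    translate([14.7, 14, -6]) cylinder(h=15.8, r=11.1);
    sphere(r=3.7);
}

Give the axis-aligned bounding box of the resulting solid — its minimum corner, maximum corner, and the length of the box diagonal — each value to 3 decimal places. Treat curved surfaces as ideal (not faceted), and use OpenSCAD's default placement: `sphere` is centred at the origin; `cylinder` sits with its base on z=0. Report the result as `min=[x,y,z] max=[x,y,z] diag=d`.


A = translate([14.7, 14, -6]) cylinder(h=15.8, r=11.1) → bbox [3.6,2.9,-6] .. [25.8,25.1,9.8]
B = sphere(r=3.7) → bbox [-3.7,-3.7,-3.7] .. [3.7,3.7,3.7]
lo = A.lo+B.lo = [3.6-3.7, 2.9-3.7, -6-3.7] = [-0.100,-0.800,-9.700]
hi = A.hi+B.hi = [25.8+3.7, 25.1+3.7, 9.8+3.7] = [29.500,28.800,13.500]
diag = √(29.6²+29.6²+23.2²) = √2290.56 = 47.860

min=[-0.100,-0.800,-9.700] max=[29.500,28.800,13.500] diag=47.860


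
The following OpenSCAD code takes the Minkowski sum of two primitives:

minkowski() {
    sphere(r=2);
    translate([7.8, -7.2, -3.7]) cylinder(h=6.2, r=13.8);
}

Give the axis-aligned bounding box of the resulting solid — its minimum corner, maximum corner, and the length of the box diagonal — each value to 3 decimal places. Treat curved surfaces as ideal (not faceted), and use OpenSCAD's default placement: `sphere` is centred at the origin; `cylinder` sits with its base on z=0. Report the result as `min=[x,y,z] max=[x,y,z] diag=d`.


A = translate([7.8, -7.2, -3.7]) cylinder(h=6.2, r=13.8) → bbox [-6,-21,-3.7] .. [21.6,6.6,2.5]
B = sphere(r=2) → bbox [-2,-2,-2] .. [2,2,2]
lo = A.lo+B.lo = [-6-2, -21-2, -3.7-2] = [-8.000,-23.000,-5.700]
hi = A.hi+B.hi = [21.6+2, 6.6+2, 2.5+2] = [23.600,8.600,4.500]
diag = √(31.6²+31.6²+10.2²) = √2101.16 = 45.838

min=[-8.000,-23.000,-5.700] max=[23.600,8.600,4.500] diag=45.838


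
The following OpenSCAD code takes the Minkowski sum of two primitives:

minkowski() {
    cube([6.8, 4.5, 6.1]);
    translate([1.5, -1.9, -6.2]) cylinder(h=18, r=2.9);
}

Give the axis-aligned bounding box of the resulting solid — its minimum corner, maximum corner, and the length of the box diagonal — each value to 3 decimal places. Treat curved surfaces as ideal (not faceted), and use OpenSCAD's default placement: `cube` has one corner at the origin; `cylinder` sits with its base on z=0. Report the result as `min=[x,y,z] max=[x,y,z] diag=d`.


A = translate([1.5, -1.9, -6.2]) cylinder(h=18, r=2.9) → bbox [-1.4,-4.8,-6.2] .. [4.4,1,11.8]
B = cube([6.8, 4.5, 6.1]) → bbox [0,0,0] .. [6.8,4.5,6.1]
lo = A.lo+B.lo = [-1.4+0, -4.8+0, -6.2+0] = [-1.400,-4.800,-6.200]
hi = A.hi+B.hi = [4.4+6.8, 1+4.5, 11.8+6.1] = [11.200,5.500,17.900]
diag = √(12.6²+10.3²+24.1²) = √845.66 = 29.080

min=[-1.400,-4.800,-6.200] max=[11.200,5.500,17.900] diag=29.080


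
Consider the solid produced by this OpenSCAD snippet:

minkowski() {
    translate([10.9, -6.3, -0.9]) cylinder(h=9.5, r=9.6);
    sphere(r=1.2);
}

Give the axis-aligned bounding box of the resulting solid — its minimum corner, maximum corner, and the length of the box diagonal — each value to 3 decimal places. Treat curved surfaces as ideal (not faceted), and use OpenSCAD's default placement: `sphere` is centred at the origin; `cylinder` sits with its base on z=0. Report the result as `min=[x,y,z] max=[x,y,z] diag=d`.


min=[0.100,-17.100,-2.100] max=[21.700,4.500,9.800] diag=32.783

A = translate([10.9, -6.3, -0.9]) cylinder(h=9.5, r=9.6) → bbox [1.3,-15.9,-0.9] .. [20.5,3.3,8.6]
B = sphere(r=1.2) → bbox [-1.2,-1.2,-1.2] .. [1.2,1.2,1.2]
lo = A.lo+B.lo = [1.3-1.2, -15.9-1.2, -0.9-1.2] = [0.100,-17.100,-2.100]
hi = A.hi+B.hi = [20.5+1.2, 3.3+1.2, 8.6+1.2] = [21.700,4.500,9.800]
diag = √(21.6²+21.6²+11.9²) = √1074.73 = 32.783


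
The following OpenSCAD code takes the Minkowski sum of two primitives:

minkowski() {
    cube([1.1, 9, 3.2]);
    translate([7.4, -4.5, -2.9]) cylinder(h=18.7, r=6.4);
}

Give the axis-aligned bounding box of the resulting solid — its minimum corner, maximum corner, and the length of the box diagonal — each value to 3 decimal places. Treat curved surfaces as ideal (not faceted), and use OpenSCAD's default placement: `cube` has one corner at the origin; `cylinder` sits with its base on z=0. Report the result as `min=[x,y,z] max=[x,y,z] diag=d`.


A = translate([7.4, -4.5, -2.9]) cylinder(h=18.7, r=6.4) → bbox [1,-10.9,-2.9] .. [13.8,1.9,15.8]
B = cube([1.1, 9, 3.2]) → bbox [0,0,0] .. [1.1,9,3.2]
lo = A.lo+B.lo = [1+0, -10.9+0, -2.9+0] = [1.000,-10.900,-2.900]
hi = A.hi+B.hi = [13.8+1.1, 1.9+9, 15.8+3.2] = [14.900,10.900,19.000]
diag = √(13.9²+21.8²+21.9²) = √1148.06 = 33.883

min=[1.000,-10.900,-2.900] max=[14.900,10.900,19.000] diag=33.883


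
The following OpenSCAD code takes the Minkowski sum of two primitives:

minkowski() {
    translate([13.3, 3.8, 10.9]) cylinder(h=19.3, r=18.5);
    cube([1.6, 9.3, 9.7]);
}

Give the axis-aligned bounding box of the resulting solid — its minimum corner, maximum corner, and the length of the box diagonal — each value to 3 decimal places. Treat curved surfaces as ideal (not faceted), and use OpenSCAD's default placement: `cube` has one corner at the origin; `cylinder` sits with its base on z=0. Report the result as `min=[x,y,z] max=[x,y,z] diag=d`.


A = translate([13.3, 3.8, 10.9]) cylinder(h=19.3, r=18.5) → bbox [-5.2,-14.7,10.9] .. [31.8,22.3,30.2]
B = cube([1.6, 9.3, 9.7]) → bbox [0,0,0] .. [1.6,9.3,9.7]
lo = A.lo+B.lo = [-5.2+0, -14.7+0, 10.9+0] = [-5.200,-14.700,10.900]
hi = A.hi+B.hi = [31.8+1.6, 22.3+9.3, 30.2+9.7] = [33.400,31.600,39.900]
diag = √(38.6²+46.3²+29²) = √4474.65 = 66.893

min=[-5.200,-14.700,10.900] max=[33.400,31.600,39.900] diag=66.893


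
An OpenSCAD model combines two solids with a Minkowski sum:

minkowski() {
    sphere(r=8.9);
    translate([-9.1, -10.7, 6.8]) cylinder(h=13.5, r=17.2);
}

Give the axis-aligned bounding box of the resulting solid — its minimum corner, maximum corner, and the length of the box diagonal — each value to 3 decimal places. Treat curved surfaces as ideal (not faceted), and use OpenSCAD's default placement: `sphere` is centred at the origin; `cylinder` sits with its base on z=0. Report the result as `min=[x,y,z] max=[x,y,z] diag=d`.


min=[-35.200,-36.800,-2.100] max=[17.000,15.400,29.200] diag=80.183

A = translate([-9.1, -10.7, 6.8]) cylinder(h=13.5, r=17.2) → bbox [-26.3,-27.9,6.8] .. [8.1,6.5,20.3]
B = sphere(r=8.9) → bbox [-8.9,-8.9,-8.9] .. [8.9,8.9,8.9]
lo = A.lo+B.lo = [-26.3-8.9, -27.9-8.9, 6.8-8.9] = [-35.200,-36.800,-2.100]
hi = A.hi+B.hi = [8.1+8.9, 6.5+8.9, 20.3+8.9] = [17.000,15.400,29.200]
diag = √(52.2²+52.2²+31.3²) = √6429.37 = 80.183


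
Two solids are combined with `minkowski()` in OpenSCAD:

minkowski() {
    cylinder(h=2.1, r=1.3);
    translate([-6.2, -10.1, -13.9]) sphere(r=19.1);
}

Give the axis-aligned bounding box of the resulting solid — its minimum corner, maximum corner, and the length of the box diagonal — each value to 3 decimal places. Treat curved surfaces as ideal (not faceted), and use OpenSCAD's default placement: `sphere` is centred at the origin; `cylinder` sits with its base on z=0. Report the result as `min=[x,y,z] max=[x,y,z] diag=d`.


A = translate([-6.2, -10.1, -13.9]) sphere(r=19.1) → bbox [-25.3,-29.2,-33] .. [12.9,9,5.2]
B = cylinder(h=2.1, r=1.3) → bbox [-1.3,-1.3,0] .. [1.3,1.3,2.1]
lo = A.lo+B.lo = [-25.3-1.3, -29.2-1.3, -33+0] = [-26.600,-30.500,-33.000]
hi = A.hi+B.hi = [12.9+1.3, 9+1.3, 5.2+2.1] = [14.200,10.300,7.300]
diag = √(40.8²+40.8²+40.3²) = √4953.37 = 70.380

min=[-26.600,-30.500,-33.000] max=[14.200,10.300,7.300] diag=70.380


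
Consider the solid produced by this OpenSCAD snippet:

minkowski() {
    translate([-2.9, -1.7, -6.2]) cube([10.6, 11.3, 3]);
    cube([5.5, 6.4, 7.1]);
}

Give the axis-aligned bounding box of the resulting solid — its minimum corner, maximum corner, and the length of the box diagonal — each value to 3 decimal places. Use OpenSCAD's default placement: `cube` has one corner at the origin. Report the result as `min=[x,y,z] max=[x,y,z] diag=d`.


A = translate([-2.9, -1.7, -6.2]) cube([10.6, 11.3, 3]) → bbox [-2.9,-1.7,-6.2] .. [7.7,9.6,-3.2]
B = cube([5.5, 6.4, 7.1]) → bbox [0,0,0] .. [5.5,6.4,7.1]
lo = A.lo+B.lo = [-2.9+0, -1.7+0, -6.2+0] = [-2.900,-1.700,-6.200]
hi = A.hi+B.hi = [7.7+5.5, 9.6+6.4, -3.2+7.1] = [13.200,16.000,3.900]
diag = √(16.1²+17.7²+10.1²) = √674.51 = 25.971

min=[-2.900,-1.700,-6.200] max=[13.200,16.000,3.900] diag=25.971


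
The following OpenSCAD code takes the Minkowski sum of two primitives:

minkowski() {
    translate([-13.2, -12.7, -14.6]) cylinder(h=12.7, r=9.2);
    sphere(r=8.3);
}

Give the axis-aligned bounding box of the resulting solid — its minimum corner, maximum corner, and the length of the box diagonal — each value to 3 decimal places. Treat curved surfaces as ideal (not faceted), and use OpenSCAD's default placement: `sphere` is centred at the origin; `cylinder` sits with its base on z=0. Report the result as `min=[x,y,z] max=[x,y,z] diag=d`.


A = translate([-13.2, -12.7, -14.6]) cylinder(h=12.7, r=9.2) → bbox [-22.4,-21.9,-14.6] .. [-4,-3.5,-1.9]
B = sphere(r=8.3) → bbox [-8.3,-8.3,-8.3] .. [8.3,8.3,8.3]
lo = A.lo+B.lo = [-22.4-8.3, -21.9-8.3, -14.6-8.3] = [-30.700,-30.200,-22.900]
hi = A.hi+B.hi = [-4+8.3, -3.5+8.3, -1.9+8.3] = [4.300,4.800,6.400]
diag = √(35²+35²+29.3²) = √3308.49 = 57.519

min=[-30.700,-30.200,-22.900] max=[4.300,4.800,6.400] diag=57.519


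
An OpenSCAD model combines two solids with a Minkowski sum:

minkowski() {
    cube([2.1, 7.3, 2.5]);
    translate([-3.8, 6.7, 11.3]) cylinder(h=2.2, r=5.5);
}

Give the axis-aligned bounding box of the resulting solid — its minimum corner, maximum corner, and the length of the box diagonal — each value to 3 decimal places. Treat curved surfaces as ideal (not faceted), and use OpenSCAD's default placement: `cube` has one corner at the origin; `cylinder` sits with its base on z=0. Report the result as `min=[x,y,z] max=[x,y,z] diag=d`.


A = translate([-3.8, 6.7, 11.3]) cylinder(h=2.2, r=5.5) → bbox [-9.3,1.2,11.3] .. [1.7,12.2,13.5]
B = cube([2.1, 7.3, 2.5]) → bbox [0,0,0] .. [2.1,7.3,2.5]
lo = A.lo+B.lo = [-9.3+0, 1.2+0, 11.3+0] = [-9.300,1.200,11.300]
hi = A.hi+B.hi = [1.7+2.1, 12.2+7.3, 13.5+2.5] = [3.800,19.500,16.000]
diag = √(13.1²+18.3²+4.7²) = √528.59 = 22.991

min=[-9.300,1.200,11.300] max=[3.800,19.500,16.000] diag=22.991


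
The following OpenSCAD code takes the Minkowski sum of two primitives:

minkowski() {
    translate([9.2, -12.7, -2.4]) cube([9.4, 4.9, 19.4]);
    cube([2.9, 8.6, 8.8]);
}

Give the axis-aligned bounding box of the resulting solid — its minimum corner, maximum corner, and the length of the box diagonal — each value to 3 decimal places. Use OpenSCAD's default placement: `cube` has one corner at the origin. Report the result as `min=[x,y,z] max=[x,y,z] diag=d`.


min=[9.200,-12.700,-2.400] max=[21.500,0.800,25.800] diag=33.597

A = translate([9.2, -12.7, -2.4]) cube([9.4, 4.9, 19.4]) → bbox [9.2,-12.7,-2.4] .. [18.6,-7.8,17]
B = cube([2.9, 8.6, 8.8]) → bbox [0,0,0] .. [2.9,8.6,8.8]
lo = A.lo+B.lo = [9.2+0, -12.7+0, -2.4+0] = [9.200,-12.700,-2.400]
hi = A.hi+B.hi = [18.6+2.9, -7.8+8.6, 17+8.8] = [21.500,0.800,25.800]
diag = √(12.3²+13.5²+28.2²) = √1128.78 = 33.597


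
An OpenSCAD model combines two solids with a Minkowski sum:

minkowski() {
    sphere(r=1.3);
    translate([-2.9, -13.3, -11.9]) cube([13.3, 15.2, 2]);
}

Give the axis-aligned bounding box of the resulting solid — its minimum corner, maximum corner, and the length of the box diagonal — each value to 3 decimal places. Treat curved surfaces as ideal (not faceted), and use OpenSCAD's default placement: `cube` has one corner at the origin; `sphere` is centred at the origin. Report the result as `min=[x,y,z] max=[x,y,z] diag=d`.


min=[-4.200,-14.600,-13.200] max=[11.700,3.200,-8.600] diag=24.307

A = translate([-2.9, -13.3, -11.9]) cube([13.3, 15.2, 2]) → bbox [-2.9,-13.3,-11.9] .. [10.4,1.9,-9.9]
B = sphere(r=1.3) → bbox [-1.3,-1.3,-1.3] .. [1.3,1.3,1.3]
lo = A.lo+B.lo = [-2.9-1.3, -13.3-1.3, -11.9-1.3] = [-4.200,-14.600,-13.200]
hi = A.hi+B.hi = [10.4+1.3, 1.9+1.3, -9.9+1.3] = [11.700,3.200,-8.600]
diag = √(15.9²+17.8²+4.6²) = √590.81 = 24.307


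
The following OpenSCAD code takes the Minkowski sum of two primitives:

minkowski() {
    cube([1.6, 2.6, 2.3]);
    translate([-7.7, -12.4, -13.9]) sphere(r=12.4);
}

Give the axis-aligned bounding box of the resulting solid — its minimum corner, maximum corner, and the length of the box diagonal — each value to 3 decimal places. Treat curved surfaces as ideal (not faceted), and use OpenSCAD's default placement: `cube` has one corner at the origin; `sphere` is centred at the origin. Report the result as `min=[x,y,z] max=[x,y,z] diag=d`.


A = translate([-7.7, -12.4, -13.9]) sphere(r=12.4) → bbox [-20.1,-24.8,-26.3] .. [4.7,0,-1.5]
B = cube([1.6, 2.6, 2.3]) → bbox [0,0,0] .. [1.6,2.6,2.3]
lo = A.lo+B.lo = [-20.1+0, -24.8+0, -26.3+0] = [-20.100,-24.800,-26.300]
hi = A.hi+B.hi = [4.7+1.6, 0+2.6, -1.5+2.3] = [6.300,2.600,0.800]
diag = √(26.4²+27.4²+27.1²) = √2182.13 = 46.713

min=[-20.100,-24.800,-26.300] max=[6.300,2.600,0.800] diag=46.713


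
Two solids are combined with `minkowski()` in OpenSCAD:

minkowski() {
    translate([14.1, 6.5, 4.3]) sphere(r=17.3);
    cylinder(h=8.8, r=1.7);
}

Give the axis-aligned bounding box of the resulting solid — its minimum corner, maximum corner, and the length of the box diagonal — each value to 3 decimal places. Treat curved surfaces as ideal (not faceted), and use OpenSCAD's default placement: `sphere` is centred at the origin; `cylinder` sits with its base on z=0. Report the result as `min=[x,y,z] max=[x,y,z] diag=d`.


min=[-4.900,-12.500,-13.000] max=[33.100,25.500,30.400] diag=69.076

A = translate([14.1, 6.5, 4.3]) sphere(r=17.3) → bbox [-3.2,-10.8,-13] .. [31.4,23.8,21.6]
B = cylinder(h=8.8, r=1.7) → bbox [-1.7,-1.7,0] .. [1.7,1.7,8.8]
lo = A.lo+B.lo = [-3.2-1.7, -10.8-1.7, -13+0] = [-4.900,-12.500,-13.000]
hi = A.hi+B.hi = [31.4+1.7, 23.8+1.7, 21.6+8.8] = [33.100,25.500,30.400]
diag = √(38²+38²+43.4²) = √4771.56 = 69.076


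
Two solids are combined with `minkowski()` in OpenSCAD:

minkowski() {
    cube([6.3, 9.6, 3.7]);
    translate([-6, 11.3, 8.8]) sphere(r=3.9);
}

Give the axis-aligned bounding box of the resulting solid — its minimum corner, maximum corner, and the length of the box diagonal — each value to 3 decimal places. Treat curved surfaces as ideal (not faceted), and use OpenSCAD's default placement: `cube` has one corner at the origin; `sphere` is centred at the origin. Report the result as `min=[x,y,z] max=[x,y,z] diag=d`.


A = translate([-6, 11.3, 8.8]) sphere(r=3.9) → bbox [-9.9,7.4,4.9] .. [-2.1,15.2,12.7]
B = cube([6.3, 9.6, 3.7]) → bbox [0,0,0] .. [6.3,9.6,3.7]
lo = A.lo+B.lo = [-9.9+0, 7.4+0, 4.9+0] = [-9.900,7.400,4.900]
hi = A.hi+B.hi = [-2.1+6.3, 15.2+9.6, 12.7+3.7] = [4.200,24.800,16.400]
diag = √(14.1²+17.4²+11.5²) = √633.82 = 25.176

min=[-9.900,7.400,4.900] max=[4.200,24.800,16.400] diag=25.176


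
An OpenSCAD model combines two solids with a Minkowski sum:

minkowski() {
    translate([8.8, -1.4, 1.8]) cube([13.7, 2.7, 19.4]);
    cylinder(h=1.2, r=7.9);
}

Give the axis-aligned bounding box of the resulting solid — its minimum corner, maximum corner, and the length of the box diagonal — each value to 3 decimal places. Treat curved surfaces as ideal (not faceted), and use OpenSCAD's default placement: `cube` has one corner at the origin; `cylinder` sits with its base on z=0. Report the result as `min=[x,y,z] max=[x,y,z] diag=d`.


A = translate([8.8, -1.4, 1.8]) cube([13.7, 2.7, 19.4]) → bbox [8.8,-1.4,1.8] .. [22.5,1.3,21.2]
B = cylinder(h=1.2, r=7.9) → bbox [-7.9,-7.9,0] .. [7.9,7.9,1.2]
lo = A.lo+B.lo = [8.8-7.9, -1.4-7.9, 1.8+0] = [0.900,-9.300,1.800]
hi = A.hi+B.hi = [22.5+7.9, 1.3+7.9, 21.2+1.2] = [30.400,9.200,22.400]
diag = √(29.5²+18.5²+20.6²) = √1636.86 = 40.458

min=[0.900,-9.300,1.800] max=[30.400,9.200,22.400] diag=40.458


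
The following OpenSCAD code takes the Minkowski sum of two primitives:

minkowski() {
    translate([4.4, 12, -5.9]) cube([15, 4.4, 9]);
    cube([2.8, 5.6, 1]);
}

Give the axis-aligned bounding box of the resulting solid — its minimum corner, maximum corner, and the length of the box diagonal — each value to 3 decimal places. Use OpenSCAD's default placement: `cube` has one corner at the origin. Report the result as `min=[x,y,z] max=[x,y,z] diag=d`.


A = translate([4.4, 12, -5.9]) cube([15, 4.4, 9]) → bbox [4.4,12,-5.9] .. [19.4,16.4,3.1]
B = cube([2.8, 5.6, 1]) → bbox [0,0,0] .. [2.8,5.6,1]
lo = A.lo+B.lo = [4.4+0, 12+0, -5.9+0] = [4.400,12.000,-5.900]
hi = A.hi+B.hi = [19.4+2.8, 16.4+5.6, 3.1+1] = [22.200,22.000,4.100]
diag = √(17.8²+10²+10²) = √516.84 = 22.734

min=[4.400,12.000,-5.900] max=[22.200,22.000,4.100] diag=22.734


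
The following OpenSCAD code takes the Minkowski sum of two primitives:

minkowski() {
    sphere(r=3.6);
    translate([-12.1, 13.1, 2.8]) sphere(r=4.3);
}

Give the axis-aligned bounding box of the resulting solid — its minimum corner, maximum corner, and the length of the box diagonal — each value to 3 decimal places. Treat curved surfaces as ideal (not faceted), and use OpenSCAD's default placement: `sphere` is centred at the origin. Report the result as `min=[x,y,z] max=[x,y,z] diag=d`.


min=[-20.000,5.200,-5.100] max=[-4.200,21.000,10.700] diag=27.366

A = translate([-12.1, 13.1, 2.8]) sphere(r=4.3) → bbox [-16.4,8.8,-1.5] .. [-7.8,17.4,7.1]
B = sphere(r=3.6) → bbox [-3.6,-3.6,-3.6] .. [3.6,3.6,3.6]
lo = A.lo+B.lo = [-16.4-3.6, 8.8-3.6, -1.5-3.6] = [-20.000,5.200,-5.100]
hi = A.hi+B.hi = [-7.8+3.6, 17.4+3.6, 7.1+3.6] = [-4.200,21.000,10.700]
diag = √(15.8²+15.8²+15.8²) = √748.92 = 27.366


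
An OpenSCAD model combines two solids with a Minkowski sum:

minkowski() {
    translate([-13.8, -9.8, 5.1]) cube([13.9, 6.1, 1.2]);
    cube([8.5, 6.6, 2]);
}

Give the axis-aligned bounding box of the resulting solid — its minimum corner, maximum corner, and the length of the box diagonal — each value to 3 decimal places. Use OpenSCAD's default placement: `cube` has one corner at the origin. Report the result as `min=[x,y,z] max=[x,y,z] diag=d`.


A = translate([-13.8, -9.8, 5.1]) cube([13.9, 6.1, 1.2]) → bbox [-13.8,-9.8,5.1] .. [0.1,-3.7,6.3]
B = cube([8.5, 6.6, 2]) → bbox [0,0,0] .. [8.5,6.6,2]
lo = A.lo+B.lo = [-13.8+0, -9.8+0, 5.1+0] = [-13.800,-9.800,5.100]
hi = A.hi+B.hi = [0.1+8.5, -3.7+6.6, 6.3+2] = [8.600,2.900,8.300]
diag = √(22.4²+12.7²+3.2²) = √673.29 = 25.948

min=[-13.800,-9.800,5.100] max=[8.600,2.900,8.300] diag=25.948


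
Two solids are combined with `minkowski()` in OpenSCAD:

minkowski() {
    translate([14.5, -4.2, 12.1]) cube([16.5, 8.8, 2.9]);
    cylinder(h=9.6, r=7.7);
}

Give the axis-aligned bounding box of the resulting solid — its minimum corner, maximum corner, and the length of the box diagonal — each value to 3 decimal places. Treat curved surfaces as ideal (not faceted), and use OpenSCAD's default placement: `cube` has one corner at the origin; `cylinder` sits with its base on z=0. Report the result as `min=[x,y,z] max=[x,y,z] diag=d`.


min=[6.800,-11.900,12.100] max=[38.700,12.300,24.600] diag=41.946

A = translate([14.5, -4.2, 12.1]) cube([16.5, 8.8, 2.9]) → bbox [14.5,-4.2,12.1] .. [31,4.6,15]
B = cylinder(h=9.6, r=7.7) → bbox [-7.7,-7.7,0] .. [7.7,7.7,9.6]
lo = A.lo+B.lo = [14.5-7.7, -4.2-7.7, 12.1+0] = [6.800,-11.900,12.100]
hi = A.hi+B.hi = [31+7.7, 4.6+7.7, 15+9.6] = [38.700,12.300,24.600]
diag = √(31.9²+24.2²+12.5²) = √1759.5 = 41.946
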